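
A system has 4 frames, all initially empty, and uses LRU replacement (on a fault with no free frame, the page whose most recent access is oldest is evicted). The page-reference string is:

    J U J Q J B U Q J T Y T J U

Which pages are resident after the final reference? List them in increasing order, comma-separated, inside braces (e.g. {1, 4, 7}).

J: miss, frames [J]
U: miss, frames [J, U]
J: hit
Q: miss, frames [U, J, Q]
J: hit
B: miss, frames [U, Q, J, B]
U: hit
Q: hit
J: hit
T: miss, evict B, frames [U, Q, J, T]
Y: miss, evict U, frames [Q, J, T, Y]
T: hit
J: hit
U: miss, evict Q, frames [Y, T, J, U]

{J, T, U, Y}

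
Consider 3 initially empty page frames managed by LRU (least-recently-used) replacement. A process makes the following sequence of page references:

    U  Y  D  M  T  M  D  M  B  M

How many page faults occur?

U -> miss, frames {U}
Y -> miss, frames {U,Y}
D -> miss, frames {U,Y,D}
M -> miss, evict U, frames {Y,D,M}
T -> miss, evict Y, frames {D,M,T}
M -> hit
D -> hit
M -> hit
B -> miss, evict T, frames {D,M,B}
M -> hit
Page faults: 6.

6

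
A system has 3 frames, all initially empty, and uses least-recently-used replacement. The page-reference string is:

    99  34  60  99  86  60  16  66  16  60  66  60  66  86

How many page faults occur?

7

99: miss, frames {99}
34: miss, frames {99,34}
60: miss, frames {99,34,60}
99: hit
86: miss, evict 34, frames {60,99,86}
60: hit
16: miss, evict 99, frames {86,60,16}
66: miss, evict 86, frames {60,16,66}
16: hit
60: hit
66: hit
60: hit
66: hit
86: miss, evict 16, frames {60,66,86}
Page faults: 7.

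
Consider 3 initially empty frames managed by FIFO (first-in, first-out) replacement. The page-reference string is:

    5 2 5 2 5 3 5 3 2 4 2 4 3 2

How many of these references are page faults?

5 -> fault, frames {5}
2 -> fault, frames {5,2}
5 -> hit
2 -> hit
5 -> hit
3 -> fault, frames {5,2,3}
5 -> hit
3 -> hit
2 -> hit
4 -> fault, evict 5, frames {2,3,4}
2 -> hit
4 -> hit
3 -> hit
2 -> hit
Page faults: 4.

4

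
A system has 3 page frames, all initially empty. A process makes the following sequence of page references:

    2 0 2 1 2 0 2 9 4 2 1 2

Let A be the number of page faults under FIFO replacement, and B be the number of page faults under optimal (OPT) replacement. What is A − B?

Under FIFO: F F . F . . . F F F F . → 7 faults.
Under OPT: F F . F . . . F F . . . → 5 faults.
A − B = 7 − 5 = 2.

2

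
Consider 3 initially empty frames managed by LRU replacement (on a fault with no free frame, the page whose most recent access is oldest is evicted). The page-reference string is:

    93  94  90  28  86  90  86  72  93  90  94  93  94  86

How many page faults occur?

93 -> miss, frames {93}
94 -> miss, frames {93,94}
90 -> miss, frames {93,94,90}
28 -> miss, evict 93, frames {94,90,28}
86 -> miss, evict 94, frames {90,28,86}
90 -> hit
86 -> hit
72 -> miss, evict 28, frames {90,86,72}
93 -> miss, evict 90, frames {86,72,93}
90 -> miss, evict 86, frames {72,93,90}
94 -> miss, evict 72, frames {93,90,94}
93 -> hit
94 -> hit
86 -> miss, evict 90, frames {93,94,86}
Page faults: 10.

10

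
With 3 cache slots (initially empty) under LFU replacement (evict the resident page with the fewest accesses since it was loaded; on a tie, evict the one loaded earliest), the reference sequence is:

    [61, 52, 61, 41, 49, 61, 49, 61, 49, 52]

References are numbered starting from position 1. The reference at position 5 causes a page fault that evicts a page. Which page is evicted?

pos 1: 61: miss, frames [61]
pos 2: 52: miss, frames [61, 52]
pos 3: 61: hit
pos 4: 41: miss, frames [61, 52, 41]
pos 5: 49: miss, evict 52, frames [61, 41, 49]
At position 5, page 52 is evicted.

52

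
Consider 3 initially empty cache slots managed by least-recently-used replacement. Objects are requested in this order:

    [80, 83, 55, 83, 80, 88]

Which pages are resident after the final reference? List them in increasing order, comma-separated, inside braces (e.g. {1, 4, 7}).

80 → fault, frames [80]
83 → fault, frames [80, 83]
55 → fault, frames [80, 83, 55]
83 → hit
80 → hit
88 → fault, evict 55, frames [83, 80, 88]

{80, 83, 88}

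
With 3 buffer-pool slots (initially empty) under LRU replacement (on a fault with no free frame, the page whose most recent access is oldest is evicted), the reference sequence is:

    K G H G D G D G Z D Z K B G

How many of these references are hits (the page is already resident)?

6

K → fault, frames (K)
G → fault, frames (K G)
H → fault, frames (K G H)
G → hit
D → fault, evict K, frames (H G D)
G → hit
D → hit
G → hit
Z → fault, evict H, frames (D G Z)
D → hit
Z → hit
K → fault, evict G, frames (D Z K)
B → fault, evict D, frames (Z K B)
G → fault, evict Z, frames (K B G)
Hits: 6.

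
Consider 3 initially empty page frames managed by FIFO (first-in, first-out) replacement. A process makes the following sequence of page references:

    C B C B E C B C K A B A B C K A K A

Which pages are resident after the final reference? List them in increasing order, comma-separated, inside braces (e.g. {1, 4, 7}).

{A, C, K}

C → fault, frames (C)
B → fault, frames (C B)
C → hit
B → hit
E → fault, frames (C B E)
C → hit
B → hit
C → hit
K → fault, evict C, frames (B E K)
A → fault, evict B, frames (E K A)
B → fault, evict E, frames (K A B)
A → hit
B → hit
C → fault, evict K, frames (A B C)
K → fault, evict A, frames (B C K)
A → fault, evict B, frames (C K A)
K → hit
A → hit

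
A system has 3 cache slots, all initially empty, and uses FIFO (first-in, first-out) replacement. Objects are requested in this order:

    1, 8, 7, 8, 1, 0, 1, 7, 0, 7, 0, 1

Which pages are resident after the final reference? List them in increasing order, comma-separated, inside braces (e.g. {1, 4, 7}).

1 -> miss, frames (1)
8 -> miss, frames (1 8)
7 -> miss, frames (1 8 7)
8 -> hit
1 -> hit
0 -> miss, evict 1, frames (8 7 0)
1 -> miss, evict 8, frames (7 0 1)
7 -> hit
0 -> hit
7 -> hit
0 -> hit
1 -> hit

{0, 1, 7}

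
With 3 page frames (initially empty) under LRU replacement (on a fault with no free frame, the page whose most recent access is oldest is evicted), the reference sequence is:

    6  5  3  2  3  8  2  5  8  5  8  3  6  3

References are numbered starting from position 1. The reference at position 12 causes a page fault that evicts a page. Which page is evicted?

pos 1: 6 → miss, frames [6]
pos 2: 5 → miss, frames [6, 5]
pos 3: 3 → miss, frames [6, 5, 3]
pos 4: 2 → miss, evict 6, frames [5, 3, 2]
pos 5: 3 → hit
pos 6: 8 → miss, evict 5, frames [2, 3, 8]
pos 7: 2 → hit
pos 8: 5 → miss, evict 3, frames [8, 2, 5]
pos 9: 8 → hit
pos 10: 5 → hit
pos 11: 8 → hit
pos 12: 3 → miss, evict 2, frames [5, 8, 3]
At position 12, page 2 is evicted.

2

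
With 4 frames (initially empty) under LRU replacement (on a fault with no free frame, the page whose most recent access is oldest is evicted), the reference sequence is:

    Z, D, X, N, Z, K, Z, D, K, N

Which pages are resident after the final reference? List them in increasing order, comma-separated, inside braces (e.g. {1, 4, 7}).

{D, K, N, Z}

Z -> miss, frames {Z}
D -> miss, frames {Z,D}
X -> miss, frames {Z,D,X}
N -> miss, frames {Z,D,X,N}
Z -> hit
K -> miss, evict D, frames {X,N,Z,K}
Z -> hit
D -> miss, evict X, frames {N,K,Z,D}
K -> hit
N -> hit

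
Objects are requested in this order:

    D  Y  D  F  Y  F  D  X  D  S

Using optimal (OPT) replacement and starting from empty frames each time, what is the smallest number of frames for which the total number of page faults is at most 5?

3

f=1: 10 faults
f=2: 6 faults
f=3: 5 faults
f=4: 5 faults
f=5: 5 faults
Smallest f with faults ≤ 5 is 3.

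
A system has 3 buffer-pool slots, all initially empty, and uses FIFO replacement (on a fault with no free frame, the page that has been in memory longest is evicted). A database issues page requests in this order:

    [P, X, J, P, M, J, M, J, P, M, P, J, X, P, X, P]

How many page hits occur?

P -> fault, frames {P}
X -> fault, frames {P,X}
J -> fault, frames {P,X,J}
P -> hit
M -> fault, evict P, frames {X,J,M}
J -> hit
M -> hit
J -> hit
P -> fault, evict X, frames {J,M,P}
M -> hit
P -> hit
J -> hit
X -> fault, evict J, frames {M,P,X}
P -> hit
X -> hit
P -> hit
Hits: 10.

10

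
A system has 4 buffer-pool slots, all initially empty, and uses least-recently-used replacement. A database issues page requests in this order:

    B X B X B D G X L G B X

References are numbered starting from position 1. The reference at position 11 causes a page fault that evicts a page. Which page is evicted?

D

pos 1: B: fault, frames (B)
pos 2: X: fault, frames (B X)
pos 3: B: hit
pos 4: X: hit
pos 5: B: hit
pos 6: D: fault, frames (X B D)
pos 7: G: fault, frames (X B D G)
pos 8: X: hit
pos 9: L: fault, evict B, frames (D G X L)
pos 10: G: hit
pos 11: B: fault, evict D, frames (X L G B)
At position 11, page D is evicted.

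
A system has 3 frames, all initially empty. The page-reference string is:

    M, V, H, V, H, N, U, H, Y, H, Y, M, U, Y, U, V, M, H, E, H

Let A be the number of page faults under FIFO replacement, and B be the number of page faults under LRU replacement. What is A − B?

2

Under FIFO: F F F . . F F . F F . F F F . F F F F . → 14 faults.
Under LRU: F F F . . F F . F . . F F . . F F F F . → 12 faults.
A − B = 14 − 12 = 2.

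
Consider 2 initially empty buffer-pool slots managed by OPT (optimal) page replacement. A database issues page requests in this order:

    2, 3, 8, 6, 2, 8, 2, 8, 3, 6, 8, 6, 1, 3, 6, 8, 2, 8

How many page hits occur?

7

2: miss, frames {2}
3: miss, frames {2,3}
8: miss, evict 3, frames {2,8}
6: miss, evict 8, frames {2,6}
2: hit
8: miss, evict 6, frames {2,8}
2: hit
8: hit
3: miss, evict 2, frames {8,3}
6: miss, evict 3, frames {8,6}
8: hit
6: hit
1: miss, evict 8, frames {6,1}
3: miss, evict 1, frames {6,3}
6: hit
8: miss, evict 3, frames {6,8}
2: miss, evict 6, frames {8,2}
8: hit
Hits: 7.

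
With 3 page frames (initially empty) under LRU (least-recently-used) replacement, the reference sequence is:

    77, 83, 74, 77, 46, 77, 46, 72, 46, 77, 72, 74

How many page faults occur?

6

77 -> miss, frames [77]
83 -> miss, frames [77, 83]
74 -> miss, frames [77, 83, 74]
77 -> hit
46 -> miss, evict 83, frames [74, 77, 46]
77 -> hit
46 -> hit
72 -> miss, evict 74, frames [77, 46, 72]
46 -> hit
77 -> hit
72 -> hit
74 -> miss, evict 46, frames [77, 72, 74]
Page faults: 6.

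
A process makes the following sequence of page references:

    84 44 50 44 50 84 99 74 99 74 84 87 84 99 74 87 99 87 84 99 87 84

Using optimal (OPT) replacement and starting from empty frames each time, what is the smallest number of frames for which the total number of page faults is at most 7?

4

f=1: 22 faults
f=2: 13 faults
f=3: 8 faults
f=4: 6 faults
f=5: 6 faults
f=6: 6 faults
Smallest f with faults ≤ 7 is 4.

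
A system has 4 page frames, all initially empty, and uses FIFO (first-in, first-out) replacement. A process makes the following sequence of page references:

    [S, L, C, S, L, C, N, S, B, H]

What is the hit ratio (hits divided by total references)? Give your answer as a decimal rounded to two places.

S → fault, frames {S}
L → fault, frames {S,L}
C → fault, frames {S,L,C}
S → hit
L → hit
C → hit
N → fault, frames {S,L,C,N}
S → hit
B → fault, evict S, frames {L,C,N,B}
H → fault, evict L, frames {C,N,B,H}
Hits: 4 of 10 references → 4/10 = 0.4000.

0.40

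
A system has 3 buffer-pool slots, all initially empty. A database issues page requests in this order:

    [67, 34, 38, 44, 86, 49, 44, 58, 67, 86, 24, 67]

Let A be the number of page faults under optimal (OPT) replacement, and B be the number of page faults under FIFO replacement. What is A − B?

-1

Under OPT: F F F F F F . F . F F . → 9 faults.
Under FIFO: F F F F F F . F F F F . → 10 faults.
A − B = 9 − 10 = -1.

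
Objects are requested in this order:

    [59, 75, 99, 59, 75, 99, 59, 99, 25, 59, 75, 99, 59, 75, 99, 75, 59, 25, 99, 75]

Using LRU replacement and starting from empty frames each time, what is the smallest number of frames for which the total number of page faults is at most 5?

4

f=1: 20 faults
f=2: 18 faults
f=3: 9 faults
f=4: 4 faults
Smallest f with faults ≤ 5 is 4.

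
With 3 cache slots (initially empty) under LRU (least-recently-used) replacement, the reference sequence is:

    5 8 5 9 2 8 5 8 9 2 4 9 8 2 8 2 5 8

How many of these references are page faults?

5 -> miss, frames [5]
8 -> miss, frames [5, 8]
5 -> hit
9 -> miss, frames [8, 5, 9]
2 -> miss, evict 8, frames [5, 9, 2]
8 -> miss, evict 5, frames [9, 2, 8]
5 -> miss, evict 9, frames [2, 8, 5]
8 -> hit
9 -> miss, evict 2, frames [5, 8, 9]
2 -> miss, evict 5, frames [8, 9, 2]
4 -> miss, evict 8, frames [9, 2, 4]
9 -> hit
8 -> miss, evict 2, frames [4, 9, 8]
2 -> miss, evict 4, frames [9, 8, 2]
8 -> hit
2 -> hit
5 -> miss, evict 9, frames [8, 2, 5]
8 -> hit
Page faults: 12.

12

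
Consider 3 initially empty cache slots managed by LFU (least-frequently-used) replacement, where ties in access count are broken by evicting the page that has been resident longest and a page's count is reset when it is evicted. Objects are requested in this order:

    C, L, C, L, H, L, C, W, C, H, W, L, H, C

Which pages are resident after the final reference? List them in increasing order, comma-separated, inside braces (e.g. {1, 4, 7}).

{C, H, L}

C -> miss, frames [C]
L -> miss, frames [C, L]
C -> hit
L -> hit
H -> miss, frames [C, L, H]
L -> hit
C -> hit
W -> miss, evict H, frames [C, L, W]
C -> hit
H -> miss, evict W, frames [C, L, H]
W -> miss, evict H, frames [C, L, W]
L -> hit
H -> miss, evict W, frames [C, L, H]
C -> hit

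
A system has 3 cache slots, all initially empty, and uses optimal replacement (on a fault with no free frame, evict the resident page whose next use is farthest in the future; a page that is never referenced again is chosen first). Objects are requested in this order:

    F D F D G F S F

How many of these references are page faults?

F -> fault, frames [F]
D -> fault, frames [F, D]
F -> hit
D -> hit
G -> fault, frames [F, D, G]
F -> hit
S -> fault, evict G, frames [F, D, S]
F -> hit
Page faults: 4.

4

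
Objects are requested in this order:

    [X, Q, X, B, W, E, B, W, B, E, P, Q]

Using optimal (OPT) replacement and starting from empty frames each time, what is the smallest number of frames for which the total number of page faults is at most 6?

f=1: 12 faults
f=2: 9 faults
f=3: 7 faults
f=4: 6 faults
f=5: 6 faults
f=6: 6 faults
Smallest f with faults ≤ 6 is 4.

4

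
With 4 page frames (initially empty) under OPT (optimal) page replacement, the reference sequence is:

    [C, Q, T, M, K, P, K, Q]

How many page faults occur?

6

C: fault, frames [C]
Q: fault, frames [C, Q]
T: fault, frames [C, Q, T]
M: fault, frames [C, Q, T, M]
K: fault, evict M, frames [C, Q, T, K]
P: fault, evict T, frames [C, Q, K, P]
K: hit
Q: hit
Page faults: 6.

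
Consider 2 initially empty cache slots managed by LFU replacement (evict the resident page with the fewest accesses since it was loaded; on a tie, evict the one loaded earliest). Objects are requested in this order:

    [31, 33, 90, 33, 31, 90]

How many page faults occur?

5

31: fault, frames {31}
33: fault, frames {31,33}
90: fault, evict 31, frames {33,90}
33: hit
31: fault, evict 90, frames {33,31}
90: fault, evict 31, frames {33,90}
Page faults: 5.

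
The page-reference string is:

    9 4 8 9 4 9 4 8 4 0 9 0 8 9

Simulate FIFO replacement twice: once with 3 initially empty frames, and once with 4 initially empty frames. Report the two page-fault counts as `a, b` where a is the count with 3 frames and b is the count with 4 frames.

3 frames: F F F . . . . . . F F . . . → 5 faults.
4 frames: F F F . . . . . . F . . . . → 4 faults.
4 < 5: adding a frame reduced faults, as is typical.

5, 4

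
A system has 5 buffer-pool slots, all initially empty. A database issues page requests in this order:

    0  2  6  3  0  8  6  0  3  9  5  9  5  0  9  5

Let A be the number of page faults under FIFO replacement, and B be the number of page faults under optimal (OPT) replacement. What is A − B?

Under FIFO: F F F F . F . . . F F . . F . . → 8 faults.
Under OPT: F F F F . F . . . F F . . . . . → 7 faults.
A − B = 8 − 7 = 1.

1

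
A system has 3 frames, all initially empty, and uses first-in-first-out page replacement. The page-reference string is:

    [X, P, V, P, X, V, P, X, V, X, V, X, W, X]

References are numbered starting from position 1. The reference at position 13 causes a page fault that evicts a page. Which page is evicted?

X

pos 1: X -> fault, frames {X}
pos 2: P -> fault, frames {X,P}
pos 3: V -> fault, frames {X,P,V}
pos 4: P -> hit
pos 5: X -> hit
pos 6: V -> hit
pos 7: P -> hit
pos 8: X -> hit
pos 9: V -> hit
pos 10: X -> hit
pos 11: V -> hit
pos 12: X -> hit
pos 13: W -> fault, evict X, frames {P,V,W}
At position 13, page X is evicted.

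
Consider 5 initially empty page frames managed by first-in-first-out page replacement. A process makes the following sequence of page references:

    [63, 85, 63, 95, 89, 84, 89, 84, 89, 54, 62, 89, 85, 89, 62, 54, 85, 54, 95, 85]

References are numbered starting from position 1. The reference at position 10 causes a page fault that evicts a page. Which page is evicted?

63

pos 1: 63 → miss, frames (63)
pos 2: 85 → miss, frames (63 85)
pos 3: 63 → hit
pos 4: 95 → miss, frames (63 85 95)
pos 5: 89 → miss, frames (63 85 95 89)
pos 6: 84 → miss, frames (63 85 95 89 84)
pos 7: 89 → hit
pos 8: 84 → hit
pos 9: 89 → hit
pos 10: 54 → miss, evict 63, frames (85 95 89 84 54)
At position 10, page 63 is evicted.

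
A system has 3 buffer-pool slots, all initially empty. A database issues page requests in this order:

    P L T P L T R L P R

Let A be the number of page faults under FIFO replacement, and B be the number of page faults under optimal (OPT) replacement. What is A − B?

Under FIFO: F F F . . . F . F . → 5 faults.
Under OPT: F F F . . . F . . . → 4 faults.
A − B = 5 − 4 = 1.

1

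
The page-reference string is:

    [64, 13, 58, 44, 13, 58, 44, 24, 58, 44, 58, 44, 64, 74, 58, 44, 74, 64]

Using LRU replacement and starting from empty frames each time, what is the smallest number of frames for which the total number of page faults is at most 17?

2

f=1: 18 faults
f=2: 16 faults
f=3: 10 faults
f=4: 7 faults
f=5: 6 faults
f=6: 6 faults
Smallest f with faults ≤ 17 is 2.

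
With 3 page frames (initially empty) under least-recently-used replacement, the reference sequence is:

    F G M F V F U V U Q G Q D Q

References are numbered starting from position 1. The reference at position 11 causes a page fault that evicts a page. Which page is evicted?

pos 1: F -> miss, frames {F}
pos 2: G -> miss, frames {F,G}
pos 3: M -> miss, frames {F,G,M}
pos 4: F -> hit
pos 5: V -> miss, evict G, frames {M,F,V}
pos 6: F -> hit
pos 7: U -> miss, evict M, frames {V,F,U}
pos 8: V -> hit
pos 9: U -> hit
pos 10: Q -> miss, evict F, frames {V,U,Q}
pos 11: G -> miss, evict V, frames {U,Q,G}
At position 11, page V is evicted.

V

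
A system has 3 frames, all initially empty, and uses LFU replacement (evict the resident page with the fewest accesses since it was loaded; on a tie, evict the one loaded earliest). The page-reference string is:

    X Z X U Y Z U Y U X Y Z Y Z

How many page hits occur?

X -> fault, frames [X]
Z -> fault, frames [X, Z]
X -> hit
U -> fault, frames [X, Z, U]
Y -> fault, evict Z, frames [X, U, Y]
Z -> fault, evict U, frames [X, Y, Z]
U -> fault, evict Y, frames [X, Z, U]
Y -> fault, evict Z, frames [X, U, Y]
U -> hit
X -> hit
Y -> hit
Z -> fault, evict U, frames [X, Y, Z]
Y -> hit
Z -> hit
Hits: 6.

6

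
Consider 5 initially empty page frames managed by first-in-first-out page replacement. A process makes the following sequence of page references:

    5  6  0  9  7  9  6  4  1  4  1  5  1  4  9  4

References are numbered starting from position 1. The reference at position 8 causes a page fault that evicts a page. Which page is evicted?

5

pos 1: 5 -> miss, frames [5]
pos 2: 6 -> miss, frames [5, 6]
pos 3: 0 -> miss, frames [5, 6, 0]
pos 4: 9 -> miss, frames [5, 6, 0, 9]
pos 5: 7 -> miss, frames [5, 6, 0, 9, 7]
pos 6: 9 -> hit
pos 7: 6 -> hit
pos 8: 4 -> miss, evict 5, frames [6, 0, 9, 7, 4]
At position 8, page 5 is evicted.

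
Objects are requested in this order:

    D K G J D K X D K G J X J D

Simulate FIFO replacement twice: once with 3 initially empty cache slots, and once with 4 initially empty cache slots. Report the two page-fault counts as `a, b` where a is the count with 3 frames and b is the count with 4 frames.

3 frames: F F F F F F F . . F F . . F → 10 faults.
4 frames: F F F F . . F F F F F F . F → 11 faults.
11 > 10: adding a frame increased faults — Belady's anomaly.

10, 11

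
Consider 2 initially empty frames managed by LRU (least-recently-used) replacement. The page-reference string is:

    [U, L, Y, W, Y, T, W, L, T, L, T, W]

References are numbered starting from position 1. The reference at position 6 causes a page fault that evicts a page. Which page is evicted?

W

pos 1: U: miss, frames (U)
pos 2: L: miss, frames (U L)
pos 3: Y: miss, evict U, frames (L Y)
pos 4: W: miss, evict L, frames (Y W)
pos 5: Y: hit
pos 6: T: miss, evict W, frames (Y T)
At position 6, page W is evicted.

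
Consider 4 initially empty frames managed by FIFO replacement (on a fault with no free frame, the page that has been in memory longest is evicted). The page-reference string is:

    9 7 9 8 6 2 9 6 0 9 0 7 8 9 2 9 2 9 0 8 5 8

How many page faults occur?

14

9 → miss, frames (9)
7 → miss, frames (9 7)
9 → hit
8 → miss, frames (9 7 8)
6 → miss, frames (9 7 8 6)
2 → miss, evict 9, frames (7 8 6 2)
9 → miss, evict 7, frames (8 6 2 9)
6 → hit
0 → miss, evict 8, frames (6 2 9 0)
9 → hit
0 → hit
7 → miss, evict 6, frames (2 9 0 7)
8 → miss, evict 2, frames (9 0 7 8)
9 → hit
2 → miss, evict 9, frames (0 7 8 2)
9 → miss, evict 0, frames (7 8 2 9)
2 → hit
9 → hit
0 → miss, evict 7, frames (8 2 9 0)
8 → hit
5 → miss, evict 8, frames (2 9 0 5)
8 → miss, evict 2, frames (9 0 5 8)
Page faults: 14.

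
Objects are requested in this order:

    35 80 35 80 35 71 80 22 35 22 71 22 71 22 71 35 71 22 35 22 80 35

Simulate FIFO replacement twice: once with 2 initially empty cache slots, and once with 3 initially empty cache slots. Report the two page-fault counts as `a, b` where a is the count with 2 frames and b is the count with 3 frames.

12, 6

2 frames: F F . . . F . F F . F F . . . F F F F . F . → 12 faults.
3 frames: F F . . . F . F F . . . . . . . . . . . F . → 6 faults.
6 < 12: adding a frame reduced faults, as is typical.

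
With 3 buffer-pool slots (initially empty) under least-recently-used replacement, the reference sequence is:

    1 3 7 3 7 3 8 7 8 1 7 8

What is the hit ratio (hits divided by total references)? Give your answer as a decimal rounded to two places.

1 -> miss, frames (1)
3 -> miss, frames (1 3)
7 -> miss, frames (1 3 7)
3 -> hit
7 -> hit
3 -> hit
8 -> miss, evict 1, frames (7 3 8)
7 -> hit
8 -> hit
1 -> miss, evict 3, frames (7 8 1)
7 -> hit
8 -> hit
Hits: 7 of 12 references → 7/12 = 0.5833.

0.58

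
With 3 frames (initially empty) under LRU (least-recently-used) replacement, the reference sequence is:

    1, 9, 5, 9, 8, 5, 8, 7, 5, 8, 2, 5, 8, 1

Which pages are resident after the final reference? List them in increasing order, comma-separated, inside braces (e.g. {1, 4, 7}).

{1, 5, 8}

1: miss, frames [1]
9: miss, frames [1, 9]
5: miss, frames [1, 9, 5]
9: hit
8: miss, evict 1, frames [5, 9, 8]
5: hit
8: hit
7: miss, evict 9, frames [5, 8, 7]
5: hit
8: hit
2: miss, evict 7, frames [5, 8, 2]
5: hit
8: hit
1: miss, evict 2, frames [5, 8, 1]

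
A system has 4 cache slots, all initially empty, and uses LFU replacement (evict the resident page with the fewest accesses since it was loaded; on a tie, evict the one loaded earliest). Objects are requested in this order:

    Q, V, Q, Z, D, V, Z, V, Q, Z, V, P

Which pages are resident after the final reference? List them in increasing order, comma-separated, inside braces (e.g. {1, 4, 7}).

Q: fault, frames (Q)
V: fault, frames (Q V)
Q: hit
Z: fault, frames (Q V Z)
D: fault, frames (Q V Z D)
V: hit
Z: hit
V: hit
Q: hit
Z: hit
V: hit
P: fault, evict D, frames (Q V Z P)

{P, Q, V, Z}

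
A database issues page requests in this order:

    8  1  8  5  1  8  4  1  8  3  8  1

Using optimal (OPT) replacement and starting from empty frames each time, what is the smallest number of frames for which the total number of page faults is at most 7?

f=1: 12 faults
f=2: 8 faults
f=3: 5 faults
f=4: 5 faults
f=5: 5 faults
Smallest f with faults ≤ 7 is 3.

3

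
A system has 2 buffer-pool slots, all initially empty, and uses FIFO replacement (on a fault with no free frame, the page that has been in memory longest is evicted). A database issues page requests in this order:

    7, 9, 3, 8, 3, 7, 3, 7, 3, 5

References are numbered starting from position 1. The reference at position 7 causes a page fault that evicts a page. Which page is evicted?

pos 1: 7 -> fault, frames {7}
pos 2: 9 -> fault, frames {7,9}
pos 3: 3 -> fault, evict 7, frames {9,3}
pos 4: 8 -> fault, evict 9, frames {3,8}
pos 5: 3 -> hit
pos 6: 7 -> fault, evict 3, frames {8,7}
pos 7: 3 -> fault, evict 8, frames {7,3}
At position 7, page 8 is evicted.

8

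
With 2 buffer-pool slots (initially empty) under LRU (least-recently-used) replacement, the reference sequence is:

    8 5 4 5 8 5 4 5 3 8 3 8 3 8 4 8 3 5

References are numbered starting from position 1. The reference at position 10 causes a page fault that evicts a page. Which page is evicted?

5

pos 1: 8 → miss, frames (8)
pos 2: 5 → miss, frames (8 5)
pos 3: 4 → miss, evict 8, frames (5 4)
pos 4: 5 → hit
pos 5: 8 → miss, evict 4, frames (5 8)
pos 6: 5 → hit
pos 7: 4 → miss, evict 8, frames (5 4)
pos 8: 5 → hit
pos 9: 3 → miss, evict 4, frames (5 3)
pos 10: 8 → miss, evict 5, frames (3 8)
At position 10, page 5 is evicted.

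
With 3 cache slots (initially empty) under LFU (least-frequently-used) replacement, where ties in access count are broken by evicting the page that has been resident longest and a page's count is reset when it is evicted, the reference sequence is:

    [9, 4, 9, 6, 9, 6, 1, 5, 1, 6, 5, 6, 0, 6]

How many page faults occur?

8

9 -> miss, frames [9]
4 -> miss, frames [9, 4]
9 -> hit
6 -> miss, frames [9, 4, 6]
9 -> hit
6 -> hit
1 -> miss, evict 4, frames [9, 6, 1]
5 -> miss, evict 1, frames [9, 6, 5]
1 -> miss, evict 5, frames [9, 6, 1]
6 -> hit
5 -> miss, evict 1, frames [9, 6, 5]
6 -> hit
0 -> miss, evict 5, frames [9, 6, 0]
6 -> hit
Page faults: 8.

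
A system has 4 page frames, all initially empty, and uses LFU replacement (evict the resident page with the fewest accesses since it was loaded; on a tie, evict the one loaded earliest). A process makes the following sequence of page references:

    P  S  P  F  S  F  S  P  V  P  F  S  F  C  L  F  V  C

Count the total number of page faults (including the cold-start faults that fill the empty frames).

8

P -> miss, frames (P)
S -> miss, frames (P S)
P -> hit
F -> miss, frames (P S F)
S -> hit
F -> hit
S -> hit
P -> hit
V -> miss, frames (P S F V)
P -> hit
F -> hit
S -> hit
F -> hit
C -> miss, evict V, frames (P S F C)
L -> miss, evict C, frames (P S F L)
F -> hit
V -> miss, evict L, frames (P S F V)
C -> miss, evict V, frames (P S F C)
Page faults: 8.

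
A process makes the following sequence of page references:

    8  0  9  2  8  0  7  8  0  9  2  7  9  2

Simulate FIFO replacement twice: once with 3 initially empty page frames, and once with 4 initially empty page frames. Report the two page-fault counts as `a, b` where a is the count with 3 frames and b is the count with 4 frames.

9, 10

3 frames: F F F F F F F . . F F . . . → 9 faults.
4 frames: F F F F . . F F F F F F . . → 10 faults.
10 > 9: adding a frame increased faults — Belady's anomaly.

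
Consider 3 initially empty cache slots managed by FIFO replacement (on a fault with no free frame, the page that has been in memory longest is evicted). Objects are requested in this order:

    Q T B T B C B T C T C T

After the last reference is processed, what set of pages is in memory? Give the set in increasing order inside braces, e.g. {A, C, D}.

Q → fault, frames (Q)
T → fault, frames (Q T)
B → fault, frames (Q T B)
T → hit
B → hit
C → fault, evict Q, frames (T B C)
B → hit
T → hit
C → hit
T → hit
C → hit
T → hit

{B, C, T}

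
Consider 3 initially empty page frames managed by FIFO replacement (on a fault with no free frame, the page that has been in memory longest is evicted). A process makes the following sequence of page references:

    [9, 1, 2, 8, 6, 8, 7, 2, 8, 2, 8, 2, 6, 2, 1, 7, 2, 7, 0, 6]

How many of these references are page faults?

9 → fault, frames (9)
1 → fault, frames (9 1)
2 → fault, frames (9 1 2)
8 → fault, evict 9, frames (1 2 8)
6 → fault, evict 1, frames (2 8 6)
8 → hit
7 → fault, evict 2, frames (8 6 7)
2 → fault, evict 8, frames (6 7 2)
8 → fault, evict 6, frames (7 2 8)
2 → hit
8 → hit
2 → hit
6 → fault, evict 7, frames (2 8 6)
2 → hit
1 → fault, evict 2, frames (8 6 1)
7 → fault, evict 8, frames (6 1 7)
2 → fault, evict 6, frames (1 7 2)
7 → hit
0 → fault, evict 1, frames (7 2 0)
6 → fault, evict 7, frames (2 0 6)
Page faults: 14.

14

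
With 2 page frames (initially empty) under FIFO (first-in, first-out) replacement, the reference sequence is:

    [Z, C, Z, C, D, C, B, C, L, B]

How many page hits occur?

Z -> miss, frames [Z]
C -> miss, frames [Z, C]
Z -> hit
C -> hit
D -> miss, evict Z, frames [C, D]
C -> hit
B -> miss, evict C, frames [D, B]
C -> miss, evict D, frames [B, C]
L -> miss, evict B, frames [C, L]
B -> miss, evict C, frames [L, B]
Hits: 3.

3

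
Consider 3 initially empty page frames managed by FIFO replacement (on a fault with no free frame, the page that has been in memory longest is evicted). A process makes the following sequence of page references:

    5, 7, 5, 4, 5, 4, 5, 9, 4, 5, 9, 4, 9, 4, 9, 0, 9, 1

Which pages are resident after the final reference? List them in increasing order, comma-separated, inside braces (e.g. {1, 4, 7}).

{0, 1, 5}

5: miss, frames {5}
7: miss, frames {5,7}
5: hit
4: miss, frames {5,7,4}
5: hit
4: hit
5: hit
9: miss, evict 5, frames {7,4,9}
4: hit
5: miss, evict 7, frames {4,9,5}
9: hit
4: hit
9: hit
4: hit
9: hit
0: miss, evict 4, frames {9,5,0}
9: hit
1: miss, evict 9, frames {5,0,1}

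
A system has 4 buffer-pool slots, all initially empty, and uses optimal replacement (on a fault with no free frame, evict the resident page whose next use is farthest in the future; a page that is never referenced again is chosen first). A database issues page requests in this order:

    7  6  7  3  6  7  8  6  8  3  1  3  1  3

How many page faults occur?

5

7: fault, frames (7)
6: fault, frames (7 6)
7: hit
3: fault, frames (7 6 3)
6: hit
7: hit
8: fault, frames (7 6 3 8)
6: hit
8: hit
3: hit
1: fault, evict 8, frames (7 6 3 1)
3: hit
1: hit
3: hit
Page faults: 5.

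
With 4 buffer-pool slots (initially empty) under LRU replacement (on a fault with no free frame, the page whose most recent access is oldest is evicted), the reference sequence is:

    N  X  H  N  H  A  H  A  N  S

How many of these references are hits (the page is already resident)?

5

N → miss, frames (N)
X → miss, frames (N X)
H → miss, frames (N X H)
N → hit
H → hit
A → miss, frames (X N H A)
H → hit
A → hit
N → hit
S → miss, evict X, frames (H A N S)
Hits: 5.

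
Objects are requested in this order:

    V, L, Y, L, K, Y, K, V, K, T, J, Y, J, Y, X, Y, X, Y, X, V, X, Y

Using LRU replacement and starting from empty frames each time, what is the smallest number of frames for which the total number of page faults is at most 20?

2

f=1: 22 faults
f=2: 12 faults
f=3: 10 faults
f=4: 9 faults
f=5: 8 faults
f=6: 7 faults
f=7: 7 faults
Smallest f with faults ≤ 20 is 2.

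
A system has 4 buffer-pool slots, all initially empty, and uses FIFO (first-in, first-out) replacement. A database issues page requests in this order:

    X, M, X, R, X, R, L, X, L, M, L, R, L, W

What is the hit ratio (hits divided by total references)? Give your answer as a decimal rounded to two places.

X -> fault, frames (X)
M -> fault, frames (X M)
X -> hit
R -> fault, frames (X M R)
X -> hit
R -> hit
L -> fault, frames (X M R L)
X -> hit
L -> hit
M -> hit
L -> hit
R -> hit
L -> hit
W -> fault, evict X, frames (M R L W)
Hits: 9 of 14 references → 9/14 = 0.6429.

0.64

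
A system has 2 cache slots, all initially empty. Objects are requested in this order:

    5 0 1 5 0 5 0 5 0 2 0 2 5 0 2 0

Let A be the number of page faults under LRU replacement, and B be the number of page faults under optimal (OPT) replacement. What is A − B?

2

Under LRU: F F F F F . . . . F . . F F F . → 9 faults.
Under OPT: F F F . F . . . . F . . F . F . → 7 faults.
A − B = 9 − 7 = 2.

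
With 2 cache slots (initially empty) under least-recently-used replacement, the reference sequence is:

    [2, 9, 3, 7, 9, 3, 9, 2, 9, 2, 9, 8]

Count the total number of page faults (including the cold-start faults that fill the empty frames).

8

2 → fault, frames (2)
9 → fault, frames (2 9)
3 → fault, evict 2, frames (9 3)
7 → fault, evict 9, frames (3 7)
9 → fault, evict 3, frames (7 9)
3 → fault, evict 7, frames (9 3)
9 → hit
2 → fault, evict 3, frames (9 2)
9 → hit
2 → hit
9 → hit
8 → fault, evict 2, frames (9 8)
Page faults: 8.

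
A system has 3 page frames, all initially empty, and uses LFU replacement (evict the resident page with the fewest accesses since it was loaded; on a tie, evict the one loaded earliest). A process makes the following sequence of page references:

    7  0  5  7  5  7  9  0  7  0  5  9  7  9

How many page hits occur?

8

7 -> fault, frames {7}
0 -> fault, frames {7,0}
5 -> fault, frames {7,0,5}
7 -> hit
5 -> hit
7 -> hit
9 -> fault, evict 0, frames {7,5,9}
0 -> fault, evict 9, frames {7,5,0}
7 -> hit
0 -> hit
5 -> hit
9 -> fault, evict 0, frames {7,5,9}
7 -> hit
9 -> hit
Hits: 8.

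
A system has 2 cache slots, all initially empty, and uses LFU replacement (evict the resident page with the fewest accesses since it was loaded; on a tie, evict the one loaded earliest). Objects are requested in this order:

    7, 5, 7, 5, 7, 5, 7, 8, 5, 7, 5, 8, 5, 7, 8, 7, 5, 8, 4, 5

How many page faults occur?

11

7: fault, frames [7]
5: fault, frames [7, 5]
7: hit
5: hit
7: hit
5: hit
7: hit
8: fault, evict 5, frames [7, 8]
5: fault, evict 8, frames [7, 5]
7: hit
5: hit
8: fault, evict 5, frames [7, 8]
5: fault, evict 8, frames [7, 5]
7: hit
8: fault, evict 5, frames [7, 8]
7: hit
5: fault, evict 8, frames [7, 5]
8: fault, evict 5, frames [7, 8]
4: fault, evict 8, frames [7, 4]
5: fault, evict 4, frames [7, 5]
Page faults: 11.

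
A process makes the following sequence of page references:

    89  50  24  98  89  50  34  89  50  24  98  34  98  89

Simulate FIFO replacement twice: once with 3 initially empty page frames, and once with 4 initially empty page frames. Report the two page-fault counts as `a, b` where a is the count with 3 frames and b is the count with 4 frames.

10, 11

3 frames: F F F F F F F . . F F . . F → 10 faults.
4 frames: F F F F . . F F F F F F . F → 11 faults.
11 > 10: adding a frame increased faults — Belady's anomaly.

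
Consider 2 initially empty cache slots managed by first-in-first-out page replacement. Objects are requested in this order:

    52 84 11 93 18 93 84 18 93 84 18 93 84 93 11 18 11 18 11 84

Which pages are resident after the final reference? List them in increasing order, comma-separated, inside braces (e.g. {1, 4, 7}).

52: miss, frames [52]
84: miss, frames [52, 84]
11: miss, evict 52, frames [84, 11]
93: miss, evict 84, frames [11, 93]
18: miss, evict 11, frames [93, 18]
93: hit
84: miss, evict 93, frames [18, 84]
18: hit
93: miss, evict 18, frames [84, 93]
84: hit
18: miss, evict 84, frames [93, 18]
93: hit
84: miss, evict 93, frames [18, 84]
93: miss, evict 18, frames [84, 93]
11: miss, evict 84, frames [93, 11]
18: miss, evict 93, frames [11, 18]
11: hit
18: hit
11: hit
84: miss, evict 11, frames [18, 84]

{18, 84}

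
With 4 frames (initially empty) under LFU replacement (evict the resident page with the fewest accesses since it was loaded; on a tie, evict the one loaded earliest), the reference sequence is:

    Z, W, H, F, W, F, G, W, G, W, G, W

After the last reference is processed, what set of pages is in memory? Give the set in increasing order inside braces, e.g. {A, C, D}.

{F, G, H, W}

Z: miss, frames (Z)
W: miss, frames (Z W)
H: miss, frames (Z W H)
F: miss, frames (Z W H F)
W: hit
F: hit
G: miss, evict Z, frames (W H F G)
W: hit
G: hit
W: hit
G: hit
W: hit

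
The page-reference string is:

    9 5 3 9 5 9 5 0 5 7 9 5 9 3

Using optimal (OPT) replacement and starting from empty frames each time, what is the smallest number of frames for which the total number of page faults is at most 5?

4

f=1: 14 faults
f=2: 8 faults
f=3: 6 faults
f=4: 5 faults
f=5: 5 faults
Smallest f with faults ≤ 5 is 4.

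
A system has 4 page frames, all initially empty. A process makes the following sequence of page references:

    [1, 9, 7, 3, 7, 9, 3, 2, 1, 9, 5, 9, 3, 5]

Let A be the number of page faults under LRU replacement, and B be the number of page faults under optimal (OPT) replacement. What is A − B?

Under LRU: F F F F . . . F F . F . F . → 8 faults.
Under OPT: F F F F . . . F . . F . . . → 6 faults.
A − B = 8 − 6 = 2.

2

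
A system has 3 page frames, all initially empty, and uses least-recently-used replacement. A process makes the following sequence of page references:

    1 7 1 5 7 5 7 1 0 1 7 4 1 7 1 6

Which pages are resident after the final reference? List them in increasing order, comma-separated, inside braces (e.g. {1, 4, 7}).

1 -> miss, frames [1]
7 -> miss, frames [1, 7]
1 -> hit
5 -> miss, frames [7, 1, 5]
7 -> hit
5 -> hit
7 -> hit
1 -> hit
0 -> miss, evict 5, frames [7, 1, 0]
1 -> hit
7 -> hit
4 -> miss, evict 0, frames [1, 7, 4]
1 -> hit
7 -> hit
1 -> hit
6 -> miss, evict 4, frames [7, 1, 6]

{1, 6, 7}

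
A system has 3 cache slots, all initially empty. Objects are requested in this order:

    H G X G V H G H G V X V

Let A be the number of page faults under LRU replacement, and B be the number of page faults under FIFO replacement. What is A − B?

-2

Under LRU: F F F . F F . . . . F . → 6 faults.
Under FIFO: F F F . F F F . . . F F → 8 faults.
A − B = 6 − 8 = -2.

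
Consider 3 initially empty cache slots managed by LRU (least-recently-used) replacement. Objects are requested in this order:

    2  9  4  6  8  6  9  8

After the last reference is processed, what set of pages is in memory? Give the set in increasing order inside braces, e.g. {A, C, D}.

2 -> fault, frames (2)
9 -> fault, frames (2 9)
4 -> fault, frames (2 9 4)
6 -> fault, evict 2, frames (9 4 6)
8 -> fault, evict 9, frames (4 6 8)
6 -> hit
9 -> fault, evict 4, frames (8 6 9)
8 -> hit

{6, 8, 9}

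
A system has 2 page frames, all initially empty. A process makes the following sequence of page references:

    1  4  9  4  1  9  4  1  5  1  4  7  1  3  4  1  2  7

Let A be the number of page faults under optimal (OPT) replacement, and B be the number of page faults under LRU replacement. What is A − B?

-4

Under OPT: F F F . F . F . F . F F . F F . F F → 12 faults.
Under LRU: F F F . F F F F F . F F F F F F F F → 16 faults.
A − B = 12 − 16 = -4.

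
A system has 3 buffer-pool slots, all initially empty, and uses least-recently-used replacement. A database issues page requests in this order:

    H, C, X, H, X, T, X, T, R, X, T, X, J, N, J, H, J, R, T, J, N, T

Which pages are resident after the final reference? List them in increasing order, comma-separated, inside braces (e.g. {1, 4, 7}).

H → miss, frames (H)
C → miss, frames (H C)
X → miss, frames (H C X)
H → hit
X → hit
T → miss, evict C, frames (H X T)
X → hit
T → hit
R → miss, evict H, frames (X T R)
X → hit
T → hit
X → hit
J → miss, evict R, frames (T X J)
N → miss, evict T, frames (X J N)
J → hit
H → miss, evict X, frames (N J H)
J → hit
R → miss, evict N, frames (H J R)
T → miss, evict H, frames (J R T)
J → hit
N → miss, evict R, frames (T J N)
T → hit

{J, N, T}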